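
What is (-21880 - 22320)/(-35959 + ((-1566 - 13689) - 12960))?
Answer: 22100/32087 ≈ 0.68875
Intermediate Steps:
(-21880 - 22320)/(-35959 + ((-1566 - 13689) - 12960)) = -44200/(-35959 + (-15255 - 12960)) = -44200/(-35959 - 28215) = -44200/(-64174) = -44200*(-1/64174) = 22100/32087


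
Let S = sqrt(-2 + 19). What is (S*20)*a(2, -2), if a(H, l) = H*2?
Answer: 80*sqrt(17) ≈ 329.85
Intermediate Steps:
a(H, l) = 2*H
S = sqrt(17) ≈ 4.1231
(S*20)*a(2, -2) = (sqrt(17)*20)*(2*2) = (20*sqrt(17))*4 = 80*sqrt(17)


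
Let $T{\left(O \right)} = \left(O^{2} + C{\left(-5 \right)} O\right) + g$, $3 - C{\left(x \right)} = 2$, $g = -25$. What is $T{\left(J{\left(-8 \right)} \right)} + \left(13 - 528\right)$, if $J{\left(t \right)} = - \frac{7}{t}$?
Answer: $- \frac{34455}{64} \approx -538.36$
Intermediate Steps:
$C{\left(x \right)} = 1$ ($C{\left(x \right)} = 3 - 2 = 1$)
$T{\left(O \right)} = -25 + O + O^{2}$ ($T{\left(O \right)} = \left(O^{2} + 1 O\right) - 25 = \left(O^{2} + O\right) - 25 = \left(O + O^{2}\right) - 25 = -25 + O + O^{2}$)
$T{\left(J{\left(-8 \right)} \right)} + \left(13 - 528\right) = \left(-25 - \frac{7}{-8} + \left(- \frac{7}{-8}\right)^{2}\right) + \left(13 - 528\right) = \left(-25 - - \frac{7}{8} + \left(\left(-7\right) \left(- \frac{1}{8}\right)\right)^{2}\right) + \left(13 - 528\right) = \left(-25 + \frac{7}{8} + \left(\frac{7}{8}\right)^{2}\right) - 515 = \left(-25 + \frac{7}{8} + \frac{49}{64}\right) - 515 = - \frac{1495}{64} - 515 = - \frac{34455}{64}$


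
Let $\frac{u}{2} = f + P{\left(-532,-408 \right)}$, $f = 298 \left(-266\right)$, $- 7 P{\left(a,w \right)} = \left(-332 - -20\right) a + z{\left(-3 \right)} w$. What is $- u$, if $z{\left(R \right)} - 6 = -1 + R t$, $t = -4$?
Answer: $\frac{1427848}{7} \approx 2.0398 \cdot 10^{5}$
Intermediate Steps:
$z{\left(R \right)} = 5 - 4 R$ ($z{\left(R \right)} = 6 + \left(-1 + R \left(-4\right)\right) = 6 - \left(1 + 4 R\right) = 5 - 4 R$)
$P{\left(a,w \right)} = - \frac{17 w}{7} + \frac{312 a}{7}$ ($P{\left(a,w \right)} = - \frac{\left(-332 - -20\right) a + \left(5 - -12\right) w}{7} = - \frac{\left(-332 + 20\right) a + \left(5 + 12\right) w}{7} = - \frac{- 312 a + 17 w}{7} = - \frac{17 w}{7} + \frac{312 a}{7}$)
$f = -79268$
$u = - \frac{1427848}{7}$ ($u = 2 \left(-79268 + \left(\left(- \frac{17}{7}\right) \left(-408\right) + \frac{312}{7} \left(-532\right)\right)\right) = 2 \left(-79268 + \left(\frac{6936}{7} - 23712\right)\right) = 2 \left(-79268 - \frac{159048}{7}\right) = 2 \left(- \frac{713924}{7}\right) = - \frac{1427848}{7} \approx -2.0398 \cdot 10^{5}$)
$- u = \left(-1\right) \left(- \frac{1427848}{7}\right) = \frac{1427848}{7}$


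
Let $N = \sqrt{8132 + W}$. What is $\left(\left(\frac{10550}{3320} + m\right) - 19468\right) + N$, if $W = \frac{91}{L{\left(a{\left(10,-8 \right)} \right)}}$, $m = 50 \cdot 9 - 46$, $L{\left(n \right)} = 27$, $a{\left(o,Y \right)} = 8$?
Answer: $- \frac{6328193}{332} + \frac{\sqrt{658965}}{9} \approx -18971.0$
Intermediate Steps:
$m = 404$ ($m = 450 - 46 = 404$)
$W = \frac{91}{27} \approx 3.3704$
$N = \frac{\sqrt{658965}}{9}$ ($N = \sqrt{8132 + \frac{91}{27}} = \sqrt{\frac{219655}{27}} = \frac{\sqrt{658965}}{9} \approx 90.196$)
$\left(\left(\frac{10550}{3320} + m\right) - 19468\right) + N = \left(\left(\frac{10550}{3320} + 404\right) - 19468\right) + \frac{\sqrt{658965}}{9} = \left(\left(10550 \cdot \frac{1}{3320} + 404\right) - 19468\right) + \frac{\sqrt{658965}}{9} = \left(\left(\frac{1055}{332} + 404\right) - 19468\right) + \frac{\sqrt{658965}}{9} = \left(\frac{135183}{332} - 19468\right) + \frac{\sqrt{658965}}{9} = - \frac{6328193}{332} + \frac{\sqrt{658965}}{9}$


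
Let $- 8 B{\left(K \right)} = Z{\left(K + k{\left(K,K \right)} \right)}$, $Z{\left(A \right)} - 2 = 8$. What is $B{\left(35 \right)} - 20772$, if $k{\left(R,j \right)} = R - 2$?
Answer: $- \frac{83093}{4} \approx -20773.0$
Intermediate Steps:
$k{\left(R,j \right)} = -2 + R$
$Z{\left(A \right)} = 10$ ($Z{\left(A \right)} = 2 + 8 = 10$)
$B{\left(K \right)} = - \frac{5}{4}$ ($B{\left(K \right)} = \left(- \frac{1}{8}\right) 10 = - \frac{5}{4}$)
$B{\left(35 \right)} - 20772 = - \frac{5}{4} - 20772 = - \frac{83093}{4}$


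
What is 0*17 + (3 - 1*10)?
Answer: -7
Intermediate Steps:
0*17 + (3 - 1*10) = 0 + (3 - 10) = 0 - 7 = -7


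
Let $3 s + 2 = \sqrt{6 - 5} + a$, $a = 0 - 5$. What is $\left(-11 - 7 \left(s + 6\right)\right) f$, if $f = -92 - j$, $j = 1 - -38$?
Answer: $5109$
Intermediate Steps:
$a = -5$ ($a = 0 - 5 = -5$)
$s = -2$ ($s = - \frac{2}{3} + \frac{\sqrt{6 - 5} - 5}{3} = - \frac{2}{3} + \frac{\sqrt{1} - 5}{3} = - \frac{2}{3} + \frac{1 - 5}{3} = - \frac{2}{3} + \frac{1}{3} \left(-4\right) = - \frac{2}{3} - \frac{4}{3} = -2$)
$j = 39$ ($j = 1 + 38 = 39$)
$f = -131$ ($f = -92 - 39 = -131$)
$\left(-11 - 7 \left(s + 6\right)\right) f = \left(-11 - 7 \left(-2 + 6\right)\right) \left(-131\right) = \left(-11 - 7 \cdot 4\right) \left(-131\right) = \left(-11 - 28\right) \left(-131\right) = \left(-39\right) \left(-131\right) = 5109$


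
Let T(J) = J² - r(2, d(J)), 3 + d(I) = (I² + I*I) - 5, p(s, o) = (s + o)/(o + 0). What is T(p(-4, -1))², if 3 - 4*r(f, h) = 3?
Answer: 625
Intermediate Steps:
p(s, o) = (o + s)/o
d(I) = -8 + 2*I² (d(I) = -3 + ((I² + I*I) - 5) = -3 + ((I² + I²) - 5) = -3 + (2*I² - 5) = -3 + (-5 + 2*I²) = -8 + 2*I²)
r(f, h) = 0 (r(f, h) = ¾ - ¼*3 = ¾ - ¾ = 0)
T(J) = J² (T(J) = J² - 1*0 = J² + 0 = J²)
T(p(-4, -1))² = (((-1 - 4)/(-1))²)² = ((-1*(-5))²)² = (5²)² = 25² = 625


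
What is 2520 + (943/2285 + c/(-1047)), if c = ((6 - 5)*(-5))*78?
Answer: 2010237957/797465 ≈ 2520.8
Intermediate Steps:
c = -390 (c = (1*(-5))*78 = -5*78 = -390)
2520 + (943/2285 + c/(-1047)) = 2520 + (943/2285 - 390/(-1047)) = 2520 + (943*(1/2285) - 390*(-1/1047)) = 2520 + (943/2285 + 130/349) = 2520 + 626157/797465 = 2010237957/797465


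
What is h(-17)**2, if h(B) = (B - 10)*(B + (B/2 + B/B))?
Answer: 1750329/4 ≈ 4.3758e+5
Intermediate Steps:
h(B) = (1 + 3*B/2)*(-10 + B) (h(B) = (-10 + B)*(B + (B*(1/2) + 1)) = (-10 + B)*(B + (B/2 + 1)) = (-10 + B)*(B + (1 + B/2)) = (-10 + B)*(1 + 3*B/2) = (1 + 3*B/2)*(-10 + B))
h(-17)**2 = (-10 - 14*(-17) + (3/2)*(-17)**2)**2 = (-10 + 238 + (3/2)*289)**2 = (-10 + 238 + 867/2)**2 = (1323/2)**2 = 1750329/4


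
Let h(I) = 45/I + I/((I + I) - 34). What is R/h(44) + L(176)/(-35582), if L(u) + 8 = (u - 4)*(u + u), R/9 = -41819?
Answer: -7954933630712/38837753 ≈ -2.0482e+5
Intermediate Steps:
R = -376371 (R = 9*(-41819) = -376371)
L(u) = -8 + 2*u*(-4 + u) (L(u) = -8 + (u - 4)*(u + u) = -8 + (-4 + u)*(2*u) = -8 + 2*u*(-4 + u))
h(I) = 45/I + I/(-34 + 2*I) (h(I) = 45/I + I/(2*I - 34) = 45/I + I/(-34 + 2*I))
R/h(44) + L(176)/(-35582) = -376371*88*(-17 + 44)/(-1530 + 44² + 90*44) + (-8 - 8*176 + 2*176²)/(-35582) = -376371*2376/(-1530 + 1936 + 3960) + (-8 - 1408 + 2*30976)*(-1/35582) = -376371/((½)*(1/44)*(1/27)*4366) + (-8 - 1408 + 61952)*(-1/35582) = -376371/2183/1188 + 60536*(-1/35582) = -376371*1188/2183 - 30268/17791 = -447128748/2183 - 30268/17791 = -7954933630712/38837753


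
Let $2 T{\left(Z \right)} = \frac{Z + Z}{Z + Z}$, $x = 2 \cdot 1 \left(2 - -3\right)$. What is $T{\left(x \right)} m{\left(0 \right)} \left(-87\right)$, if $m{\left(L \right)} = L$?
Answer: $0$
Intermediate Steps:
$x = 10$ ($x = 2 \left(2 + 3\right) = 2 \cdot 5 = 10$)
$T{\left(Z \right)} = \frac{1}{2}$ ($T{\left(Z \right)} = \frac{\left(Z + Z\right) \frac{1}{Z + Z}}{2} = \frac{2 Z \frac{1}{2 Z}}{2} = \frac{1}{2} \cdot 1 = \frac{1}{2}$)
$T{\left(x \right)} m{\left(0 \right)} \left(-87\right) = \frac{1}{2} \cdot 0 \left(-87\right) = 0 \left(-87\right) = 0$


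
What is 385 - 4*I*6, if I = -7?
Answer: 553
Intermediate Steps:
385 - 4*I*6 = 385 - 4*(-7)*6 = 385 + 28*6 = 385 + 168 = 553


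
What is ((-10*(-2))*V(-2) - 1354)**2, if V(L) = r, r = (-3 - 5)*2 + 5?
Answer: 2477476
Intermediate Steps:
r = -11 (r = -8*2 + 5 = -16 + 5 = -11)
V(L) = -11
((-10*(-2))*V(-2) - 1354)**2 = (-10*(-2)*(-11) - 1354)**2 = (20*(-11) - 1354)**2 = (-220 - 1354)**2 = (-1574)**2 = 2477476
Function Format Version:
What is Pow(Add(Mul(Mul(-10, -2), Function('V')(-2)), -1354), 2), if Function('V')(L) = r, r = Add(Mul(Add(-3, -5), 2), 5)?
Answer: 2477476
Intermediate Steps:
r = -11 (r = Add(Mul(-8, 2), 5) = Add(-16, 5) = -11)
Function('V')(L) = -11
Pow(Add(Mul(Mul(-10, -2), Function('V')(-2)), -1354), 2) = Pow(Add(Mul(Mul(-10, -2), -11), -1354), 2) = Pow(Add(Mul(20, -11), -1354), 2) = Pow(Add(-220, -1354), 2) = Pow(-1574, 2) = 2477476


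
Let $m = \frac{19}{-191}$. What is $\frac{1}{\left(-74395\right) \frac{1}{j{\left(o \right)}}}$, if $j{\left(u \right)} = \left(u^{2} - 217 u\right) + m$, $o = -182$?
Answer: $- \frac{13870019}{14209445} \approx -0.97611$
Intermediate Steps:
$m = - \frac{19}{191}$ ($m = 19 \left(- \frac{1}{191}\right) = - \frac{19}{191} \approx -0.099476$)
$j{\left(u \right)} = - \frac{19}{191} + u^{2} - 217 u$ ($j{\left(u \right)} = \left(u^{2} - 217 u\right) - \frac{19}{191} = - \frac{19}{191} + u^{2} - 217 u$)
$\frac{1}{\left(-74395\right) \frac{1}{j{\left(o \right)}}} = \frac{1}{\left(-74395\right) \frac{1}{- \frac{19}{191} + \left(-182\right)^{2} - -39494}} = \frac{1}{\left(-74395\right) \frac{1}{- \frac{19}{191} + 33124 + 39494}} = \frac{1}{\left(-74395\right) \frac{1}{\frac{13870019}{191}}} = \frac{1}{\left(-74395\right) \frac{191}{13870019}} = \frac{1}{- \frac{14209445}{13870019}} = - \frac{13870019}{14209445}$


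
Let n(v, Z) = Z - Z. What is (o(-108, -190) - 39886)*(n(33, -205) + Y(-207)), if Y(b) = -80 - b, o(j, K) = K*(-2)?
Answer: -5017262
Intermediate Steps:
n(v, Z) = 0
o(j, K) = -2*K
(o(-108, -190) - 39886)*(n(33, -205) + Y(-207)) = (-2*(-190) - 39886)*(0 + (-80 - 1*(-207))) = (380 - 39886)*(0 + (-80 + 207)) = -39506*(0 + 127) = -39506*127 = -5017262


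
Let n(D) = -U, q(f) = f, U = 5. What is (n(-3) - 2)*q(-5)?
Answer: 35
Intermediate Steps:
n(D) = -5 (n(D) = -1*5 = -5)
(n(-3) - 2)*q(-5) = (-5 - 2)*(-5) = -7*(-5) = 35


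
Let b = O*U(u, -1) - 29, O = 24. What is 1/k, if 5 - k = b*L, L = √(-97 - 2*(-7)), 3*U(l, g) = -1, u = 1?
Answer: 5/113652 - 37*I*√83/113652 ≈ 4.3994e-5 - 0.0029659*I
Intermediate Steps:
U(l, g) = -⅓ (U(l, g) = (⅓)*(-1) = -⅓)
b = -37 (b = 24*(-⅓) - 29 = -8 - 29 = -37)
L = I*√83 (L = √(-97 + 14) = √(-83) = I*√83 ≈ 9.1104*I)
k = 5 + 37*I*√83 (k = 5 - (-37)*I*√83 = 5 + 37*I*√83 ≈ 5.0 + 337.09*I)
1/k = 1/(5 + 37*I*√83)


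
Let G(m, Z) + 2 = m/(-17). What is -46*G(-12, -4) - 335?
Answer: -4683/17 ≈ -275.47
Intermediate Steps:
G(m, Z) = -2 - m/17 (G(m, Z) = -2 + m/(-17) = -2 - m/17)
-46*G(-12, -4) - 335 = -46*(-2 - 1/17*(-12)) - 335 = -46*(-2 + 12/17) - 335 = -46*(-22/17) - 335 = 1012/17 - 335 = -4683/17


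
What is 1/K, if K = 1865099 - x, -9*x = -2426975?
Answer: 9/14358916 ≈ 6.2679e-7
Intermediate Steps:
x = 2426975/9 (x = -⅑*(-2426975) = 2426975/9 ≈ 2.6966e+5)
K = 14358916/9 (K = 1865099 - 1*2426975/9 = 1865099 - 2426975/9 = 14358916/9 ≈ 1.5954e+6)
1/K = 1/(14358916/9) = 9/14358916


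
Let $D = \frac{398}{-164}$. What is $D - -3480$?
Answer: $\frac{285161}{82} \approx 3477.6$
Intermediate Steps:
$D = - \frac{199}{82}$ ($D = 398 \left(- \frac{1}{164}\right) = - \frac{199}{82} \approx -2.4268$)
$D - -3480 = - \frac{199}{82} - -3480 = - \frac{199}{82} + 3480 = \frac{285161}{82}$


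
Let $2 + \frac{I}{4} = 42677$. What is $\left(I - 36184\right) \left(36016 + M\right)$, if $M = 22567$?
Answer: $7880350828$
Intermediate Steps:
$I = 170700$ ($I = -8 + 4 \cdot 42677 = -8 + 170708 = 170700$)
$\left(I - 36184\right) \left(36016 + M\right) = \left(170700 - 36184\right) \left(36016 + 22567\right) = 134516 \cdot 58583 = 7880350828$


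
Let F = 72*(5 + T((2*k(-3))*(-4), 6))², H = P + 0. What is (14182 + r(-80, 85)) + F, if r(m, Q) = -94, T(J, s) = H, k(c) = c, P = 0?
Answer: 15888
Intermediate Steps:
H = 0 (H = 0 + 0 = 0)
T(J, s) = 0
F = 1800 (F = 72*(5 + 0)² = 72*5² = 72*25 = 1800)
(14182 + r(-80, 85)) + F = (14182 - 94) + 1800 = 14088 + 1800 = 15888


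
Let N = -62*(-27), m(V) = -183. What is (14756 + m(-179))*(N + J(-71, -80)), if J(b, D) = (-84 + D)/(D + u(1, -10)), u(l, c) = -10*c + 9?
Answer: 705070886/29 ≈ 2.4313e+7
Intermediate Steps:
u(l, c) = 9 - 10*c
J(b, D) = (-84 + D)/(109 + D) (J(b, D) = (-84 + D)/(D + (9 - 10*(-10))) = (-84 + D)/(D + (9 + 100)) = (-84 + D)/(D + 109) = (-84 + D)/(109 + D))
N = 1674
(14756 + m(-179))*(N + J(-71, -80)) = (14756 - 183)*(1674 + (-84 - 80)/(109 - 80)) = 14573*(1674 - 164/29) = 14573*(48382/29) = 705070886/29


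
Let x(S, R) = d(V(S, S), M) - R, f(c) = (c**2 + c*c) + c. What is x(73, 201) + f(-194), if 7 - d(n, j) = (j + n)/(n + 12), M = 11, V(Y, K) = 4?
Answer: 1198129/16 ≈ 74883.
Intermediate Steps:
f(c) = c + 2*c**2 (f(c) = (c**2 + c**2) + c = 2*c**2 + c = c + 2*c**2)
d(n, j) = 7 - (j + n)/(12 + n) (d(n, j) = 7 - (j + n)/(n + 12) = 7 - (j + n)/(12 + n))
x(S, R) = 97/16 - R (x(S, R) = (84 - 1*11 + 6*4)/(12 + 4) - R = (84 - 11 + 24)/16 - R = (1/16)*97 - R = 97/16 - R)
x(73, 201) + f(-194) = (97/16 - 1*201) - 194*(1 + 2*(-194)) = (97/16 - 201) - 194*(1 - 388) = -3119/16 - 194*(-387) = -3119/16 + 75078 = 1198129/16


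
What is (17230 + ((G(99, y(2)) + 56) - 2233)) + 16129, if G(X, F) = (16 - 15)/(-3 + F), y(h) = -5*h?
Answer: 405365/13 ≈ 31182.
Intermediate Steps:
G(X, F) = 1/(-3 + F)
(17230 + ((G(99, y(2)) + 56) - 2233)) + 16129 = (17230 + ((1/(-3 - 5*2) + 56) - 2233)) + 16129 = (17230 + ((1/(-3 - 10) + 56) - 2233)) + 16129 = (17230 + ((1/(-13) + 56) - 2233)) + 16129 = (17230 + ((-1/13 + 56) - 2233)) + 16129 = (17230 + (727/13 - 2233)) + 16129 = (17230 - 28302/13) + 16129 = 195688/13 + 16129 = 405365/13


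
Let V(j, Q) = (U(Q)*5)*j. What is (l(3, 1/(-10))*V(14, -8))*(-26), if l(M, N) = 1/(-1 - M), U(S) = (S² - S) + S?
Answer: 29120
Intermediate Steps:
U(S) = S²
V(j, Q) = 5*j*Q² (V(j, Q) = (Q²*5)*j = (5*Q²)*j = 5*j*Q²)
(l(3, 1/(-10))*V(14, -8))*(-26) = ((-1/(1 + 3))*(5*14*(-8)²))*(-26) = ((-1/4)*(5*14*64))*(-26) = (-1*¼*4480)*(-26) = -¼*4480*(-26) = -1120*(-26) = 29120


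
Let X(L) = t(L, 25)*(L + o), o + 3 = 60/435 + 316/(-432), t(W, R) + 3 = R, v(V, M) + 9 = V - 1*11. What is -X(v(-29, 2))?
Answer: 1811953/1566 ≈ 1157.1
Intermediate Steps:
v(V, M) = -20 + V (v(V, M) = -9 + (V - 1*11) = -9 + (V - 11) = -9 + (-11 + V) = -20 + V)
t(W, R) = -3 + R
o = -11255/3132 (o = -3 + (60/435 + 316/(-432)) = -3 + (60*(1/435) + 316*(-1/432)) = -3 + (4/29 - 79/108) = -3 - 1859/3132 = -11255/3132 ≈ -3.5936)
X(L) = -123805/1566 + 22*L (X(L) = (-3 + 25)*(L - 11255/3132) = 22*(-11255/3132 + L) = -123805/1566 + 22*L)
-X(v(-29, 2)) = -(-123805/1566 + 22*(-20 - 29)) = -(-123805/1566 + 22*(-49)) = -(-123805/1566 - 1078) = -1*(-1811953/1566) = 1811953/1566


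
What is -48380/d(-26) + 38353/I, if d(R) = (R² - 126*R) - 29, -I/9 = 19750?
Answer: -8750003819/697313250 ≈ -12.548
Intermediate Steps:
I = -177750 (I = -9*19750 = -177750)
d(R) = -29 + R² - 126*R
-48380/d(-26) + 38353/I = -48380/(-29 + (-26)² - 126*(-26)) + 38353/(-177750) = -48380/(-29 + 676 + 3276) + 38353*(-1/177750) = -48380/3923 - 38353/177750 = -8750003819/697313250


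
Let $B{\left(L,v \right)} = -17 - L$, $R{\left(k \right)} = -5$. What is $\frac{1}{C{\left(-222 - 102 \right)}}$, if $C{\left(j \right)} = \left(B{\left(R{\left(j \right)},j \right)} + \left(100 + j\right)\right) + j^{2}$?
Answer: $\frac{1}{104740} \approx 9.5475 \cdot 10^{-6}$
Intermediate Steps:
$C{\left(j \right)} = 88 + j + j^{2}$ ($C{\left(j \right)} = \left(\left(-17 - -5\right) + \left(100 + j\right)\right) + j^{2} = \left(\left(-17 + 5\right) + \left(100 + j\right)\right) + j^{2} = \left(-12 + \left(100 + j\right)\right) + j^{2} = \left(88 + j\right) + j^{2} = 88 + j + j^{2}$)
$\frac{1}{C{\left(-222 - 102 \right)}} = \frac{1}{88 - 324 + \left(-222 - 102\right)^{2}} = \frac{1}{88 - 324 + \left(-324\right)^{2}} = \frac{1}{88 - 324 + 104976} = \frac{1}{104740}$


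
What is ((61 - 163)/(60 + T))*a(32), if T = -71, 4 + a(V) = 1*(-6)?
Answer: -1020/11 ≈ -92.727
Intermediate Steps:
a(V) = -10 (a(V) = -4 + 1*(-6) = -4 - 6 = -10)
((61 - 163)/(60 + T))*a(32) = ((61 - 163)/(60 - 71))*(-10) = -102/(-11)*(-10) = -102*(-1/11)*(-10) = (102/11)*(-10) = -1020/11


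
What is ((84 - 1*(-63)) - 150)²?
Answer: 9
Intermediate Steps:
((84 - 1*(-63)) - 150)² = ((84 + 63) - 150)² = (147 - 150)² = (-3)² = 9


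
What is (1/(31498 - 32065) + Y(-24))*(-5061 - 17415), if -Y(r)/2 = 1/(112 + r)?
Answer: 1144403/2079 ≈ 550.46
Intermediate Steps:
Y(r) = -2/(112 + r)
(1/(31498 - 32065) + Y(-24))*(-5061 - 17415) = (1/(31498 - 32065) - 2/(112 - 24))*(-5061 - 17415) = (1/(-567) - 2/88)*(-22476) = (-1/567 - 2*1/88)*(-22476) = (-1/567 - 1/44)*(-22476) = -611/24948*(-22476) = 1144403/2079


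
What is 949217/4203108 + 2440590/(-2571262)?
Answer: -3908688875933/5403645941148 ≈ -0.72334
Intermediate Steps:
949217/4203108 + 2440590/(-2571262) = 949217*(1/4203108) + 2440590*(-1/2571262) = 949217/4203108 - 1220295/1285631 = -3908688875933/5403645941148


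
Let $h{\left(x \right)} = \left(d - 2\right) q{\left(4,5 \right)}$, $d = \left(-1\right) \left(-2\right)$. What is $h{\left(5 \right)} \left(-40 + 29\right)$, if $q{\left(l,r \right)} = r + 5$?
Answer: $0$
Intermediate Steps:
$q{\left(l,r \right)} = 5 + r$
$d = 2$
$h{\left(x \right)} = 0$ ($h{\left(x \right)} = \left(2 - 2\right) \left(5 + 5\right) = 0 \cdot 10 = 0$)
$h{\left(5 \right)} \left(-40 + 29\right) = 0 \left(-40 + 29\right) = 0 \left(-11\right) = 0$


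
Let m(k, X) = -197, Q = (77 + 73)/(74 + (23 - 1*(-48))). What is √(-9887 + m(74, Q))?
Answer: 2*I*√2521 ≈ 100.42*I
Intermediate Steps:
Q = 30/29 (Q = 150/(74 + (23 + 48)) = 150/(74 + 71) = 150/145 = 150*(1/145) = 30/29 ≈ 1.0345)
√(-9887 + m(74, Q)) = √(-9887 - 197) = √(-10084) = 2*I*√2521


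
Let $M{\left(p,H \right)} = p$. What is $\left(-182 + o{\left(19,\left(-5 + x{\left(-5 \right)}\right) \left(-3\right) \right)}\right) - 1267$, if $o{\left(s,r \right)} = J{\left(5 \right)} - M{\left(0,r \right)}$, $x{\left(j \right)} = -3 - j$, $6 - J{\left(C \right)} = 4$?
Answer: $-1447$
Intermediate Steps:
$J{\left(C \right)} = 2$ ($J{\left(C \right)} = 6 - 4 = 2$)
$o{\left(s,r \right)} = 2$ ($o{\left(s,r \right)} = 2 - 0 = 2 + 0 = 2$)
$\left(-182 + o{\left(19,\left(-5 + x{\left(-5 \right)}\right) \left(-3\right) \right)}\right) - 1267 = \left(-182 + 2\right) - 1267 = -180 - 1267 = -1447$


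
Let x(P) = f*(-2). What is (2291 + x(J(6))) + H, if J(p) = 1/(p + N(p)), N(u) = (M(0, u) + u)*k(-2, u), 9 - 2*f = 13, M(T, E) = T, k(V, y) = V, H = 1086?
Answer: 3381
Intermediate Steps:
f = -2 (f = 9/2 - ½*13 = 9/2 - 13/2 = -2)
N(u) = -2*u (N(u) = (0 + u)*(-2) = u*(-2) = -2*u)
J(p) = -1/p (J(p) = 1/(p - 2*p) = 1/(-p) = -1/p)
x(P) = 4 (x(P) = -2*(-2) = 4)
(2291 + x(J(6))) + H = (2291 + 4) + 1086 = 2295 + 1086 = 3381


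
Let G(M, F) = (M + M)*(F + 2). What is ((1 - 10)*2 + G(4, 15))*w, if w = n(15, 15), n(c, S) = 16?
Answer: 1888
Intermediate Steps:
w = 16
G(M, F) = 2*M*(2 + F) (G(M, F) = (2*M)*(2 + F) = 2*M*(2 + F))
((1 - 10)*2 + G(4, 15))*w = ((1 - 10)*2 + 2*4*(2 + 15))*16 = (-9*2 + 2*4*17)*16 = (-18 + 136)*16 = 118*16 = 1888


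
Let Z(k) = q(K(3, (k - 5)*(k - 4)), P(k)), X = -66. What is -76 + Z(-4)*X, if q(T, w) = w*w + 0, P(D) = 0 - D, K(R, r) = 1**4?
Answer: -1132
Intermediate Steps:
K(R, r) = 1
P(D) = -D
q(T, w) = w**2 (q(T, w) = w**2 + 0 = w**2)
Z(k) = k**2 (Z(k) = (-k)**2 = k**2)
-76 + Z(-4)*X = -76 + (-4)**2*(-66) = -76 + 16*(-66) = -76 - 1056 = -1132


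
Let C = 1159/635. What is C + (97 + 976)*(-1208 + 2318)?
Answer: 756305209/635 ≈ 1.1910e+6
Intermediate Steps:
C = 1159/635 (C = 1159*(1/635) = 1159/635 ≈ 1.8252)
C + (97 + 976)*(-1208 + 2318) = 1159/635 + (97 + 976)*(-1208 + 2318) = 1159/635 + 1073*1110 = 1159/635 + 1191030 = 756305209/635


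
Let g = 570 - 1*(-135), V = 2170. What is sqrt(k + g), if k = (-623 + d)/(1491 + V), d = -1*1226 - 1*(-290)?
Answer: sqrt(9443351806)/3661 ≈ 26.544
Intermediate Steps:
d = -936 (d = -1226 + 290 = -936)
g = 705 (g = 570 + 135 = 705)
k = -1559/3661 (k = (-623 - 936)/(1491 + 2170) = -1559/3661 ≈ -0.42584)
sqrt(k + g) = sqrt(-1559/3661 + 705) = sqrt(2579446/3661) = sqrt(9443351806)/3661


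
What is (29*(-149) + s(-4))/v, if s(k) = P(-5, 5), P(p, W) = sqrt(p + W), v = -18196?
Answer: 4321/18196 ≈ 0.23747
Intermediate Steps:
P(p, W) = sqrt(W + p)
s(k) = 0 (s(k) = sqrt(5 - 5) = sqrt(0) = 0)
(29*(-149) + s(-4))/v = (29*(-149) + 0)/(-18196) = (-4321 + 0)*(-1/18196) = -4321*(-1/18196) = 4321/18196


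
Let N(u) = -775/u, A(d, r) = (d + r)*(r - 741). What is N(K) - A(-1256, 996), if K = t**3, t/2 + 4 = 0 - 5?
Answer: 386662375/5832 ≈ 66300.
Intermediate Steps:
t = -18 (t = -8 + 2*(0 - 5) = -8 + 2*(-5) = -8 - 10 = -18)
A(d, r) = (-741 + r)*(d + r) (A(d, r) = (d + r)*(-741 + r) = (-741 + r)*(d + r))
K = -5832 (K = (-18)**3 = -5832)
N(K) - A(-1256, 996) = -775/(-5832) - (996**2 - 741*(-1256) - 741*996 - 1256*996) = -775*(-1/5832) - (992016 + 930696 - 738036 - 1250976) = 775/5832 - 1*(-66300) = 775/5832 + 66300 = 386662375/5832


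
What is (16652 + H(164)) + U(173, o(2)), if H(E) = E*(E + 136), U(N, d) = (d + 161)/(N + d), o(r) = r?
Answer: 11524263/175 ≈ 65853.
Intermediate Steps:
U(N, d) = (161 + d)/(N + d)
H(E) = E*(136 + E)
(16652 + H(164)) + U(173, o(2)) = (16652 + 164*(136 + 164)) + (161 + 2)/(173 + 2) = (16652 + 164*300) + 163/175 = (16652 + 49200) + (1/175)*163 = 65852 + 163/175 = 11524263/175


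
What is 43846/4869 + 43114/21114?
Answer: 63093695/5711337 ≈ 11.047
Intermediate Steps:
43846/4869 + 43114/21114 = 43846*(1/4869) + 43114*(1/21114) = 43846/4869 + 21557/10557 = 63093695/5711337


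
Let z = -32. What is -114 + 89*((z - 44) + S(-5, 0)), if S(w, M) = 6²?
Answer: -3674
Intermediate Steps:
S(w, M) = 36
-114 + 89*((z - 44) + S(-5, 0)) = -114 + 89*((-32 - 44) + 36) = -114 + 89*(-76 + 36) = -114 + 89*(-40) = -114 - 3560 = -3674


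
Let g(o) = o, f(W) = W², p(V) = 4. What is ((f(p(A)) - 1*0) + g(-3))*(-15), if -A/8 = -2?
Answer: -195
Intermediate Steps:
A = 16 (A = -8*(-2) = 16)
((f(p(A)) - 1*0) + g(-3))*(-15) = ((4² - 1*0) - 3)*(-15) = ((16 + 0) - 3)*(-15) = (16 - 3)*(-15) = 13*(-15) = -195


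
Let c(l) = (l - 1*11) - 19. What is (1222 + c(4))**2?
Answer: 1430416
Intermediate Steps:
c(l) = -30 + l (c(l) = (l - 11) - 19 = (-11 + l) - 19 = -30 + l)
(1222 + c(4))**2 = (1222 + (-30 + 4))**2 = (1222 - 26)**2 = 1196**2 = 1430416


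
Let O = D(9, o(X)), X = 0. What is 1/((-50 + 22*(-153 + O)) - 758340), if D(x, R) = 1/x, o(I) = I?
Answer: -9/6855782 ≈ -1.3128e-6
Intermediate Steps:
O = ⅑ (O = 1/9 = ⅑ ≈ 0.11111)
1/((-50 + 22*(-153 + O)) - 758340) = 1/((-50 + 22*(-153 + ⅑)) - 758340) = 1/((-50 + 22*(-1376/9)) - 758340) = 1/((-50 - 30272/9) - 758340) = 1/(-30722/9 - 758340) = 1/(-6855782/9) = -9/6855782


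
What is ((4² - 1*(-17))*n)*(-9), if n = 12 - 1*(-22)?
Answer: -10098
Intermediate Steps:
n = 34 (n = 12 + 22 = 34)
((4² - 1*(-17))*n)*(-9) = ((4² - 1*(-17))*34)*(-9) = ((16 + 17)*34)*(-9) = (33*34)*(-9) = 1122*(-9) = -10098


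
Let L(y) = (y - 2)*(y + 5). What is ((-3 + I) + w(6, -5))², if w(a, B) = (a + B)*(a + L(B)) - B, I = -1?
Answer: 49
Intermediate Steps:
L(y) = (-2 + y)*(5 + y)
w(a, B) = -B + (B + a)*(-10 + a + B² + 3*B) (w(a, B) = (a + B)*(a + (-10 + B² + 3*B)) - B = (B + a)*(-10 + a + B² + 3*B) - B = -B + (B + a)*(-10 + a + B² + 3*B))
((-3 + I) + w(6, -5))² = ((-3 - 1) + (6² - 1*(-5) - 5*6 - 5*(-10 + (-5)² + 3*(-5)) + 6*(-10 + (-5)² + 3*(-5))))² = (-4 + (36 + 5 - 30 - 5*(-10 + 25 - 15) + 6*(-10 + 25 - 15)))² = (-4 + (36 + 5 - 30 - 5*0 + 6*0))² = (-4 + (36 + 5 - 30 + 0 + 0))² = (-4 + 11)² = 7² = 49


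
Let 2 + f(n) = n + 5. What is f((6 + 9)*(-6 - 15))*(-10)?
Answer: 3120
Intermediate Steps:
f(n) = 3 + n (f(n) = -2 + (n + 5) = -2 + (5 + n) = 3 + n)
f((6 + 9)*(-6 - 15))*(-10) = (3 + (6 + 9)*(-6 - 15))*(-10) = (3 + 15*(-21))*(-10) = (3 - 315)*(-10) = -312*(-10) = 3120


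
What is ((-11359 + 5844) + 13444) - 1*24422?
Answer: -16493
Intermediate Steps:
((-11359 + 5844) + 13444) - 1*24422 = (-5515 + 13444) - 24422 = 7929 - 24422 = -16493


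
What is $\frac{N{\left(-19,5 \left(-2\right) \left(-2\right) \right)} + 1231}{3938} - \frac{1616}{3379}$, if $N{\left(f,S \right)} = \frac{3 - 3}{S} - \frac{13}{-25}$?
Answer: $- \frac{153806}{929225} \approx -0.16552$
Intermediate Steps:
$N{\left(f,S \right)} = \frac{13}{25}$ ($N{\left(f,S \right)} = \frac{3 - 3}{S} - - \frac{13}{25} = \frac{0}{S} + \frac{13}{25} = 0 + \frac{13}{25} = \frac{13}{25}$)
$\frac{N{\left(-19,5 \left(-2\right) \left(-2\right) \right)} + 1231}{3938} - \frac{1616}{3379} = \frac{\frac{13}{25} + 1231}{3938} - \frac{1616}{3379} = \frac{30788}{25} \cdot \frac{1}{3938} - \frac{1616}{3379} = \frac{86}{275} - \frac{1616}{3379} = - \frac{153806}{929225}$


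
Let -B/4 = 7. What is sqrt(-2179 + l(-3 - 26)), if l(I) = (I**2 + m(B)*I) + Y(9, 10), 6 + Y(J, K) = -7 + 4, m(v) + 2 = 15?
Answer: 2*I*sqrt(431) ≈ 41.521*I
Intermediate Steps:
B = -28 (B = -4*7 = -28)
m(v) = 13 (m(v) = -2 + 15 = 13)
Y(J, K) = -9 (Y(J, K) = -6 + (-7 + 4) = -6 - 3 = -9)
l(I) = -9 + I**2 + 13*I (l(I) = (I**2 + 13*I) - 9 = -9 + I**2 + 13*I)
sqrt(-2179 + l(-3 - 26)) = sqrt(-2179 + (-9 + (-3 - 26)**2 + 13*(-3 - 26))) = sqrt(-2179 + (-9 + (-29)**2 + 13*(-29))) = sqrt(-2179 + (-9 + 841 - 377)) = sqrt(-2179 + 455) = sqrt(-1724) = 2*I*sqrt(431)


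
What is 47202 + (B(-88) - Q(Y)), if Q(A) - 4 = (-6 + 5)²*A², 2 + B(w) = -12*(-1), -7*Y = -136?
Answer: 2294696/49 ≈ 46831.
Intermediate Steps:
Y = 136/7 (Y = -⅐*(-136) = 136/7 ≈ 19.429)
B(w) = 10 (B(w) = -2 - 12*(-1) = -2 + 12 = 10)
Q(A) = 4 + A² (Q(A) = 4 + (-6 + 5)²*A² = 4 + (-1)²*A² = 4 + 1*A² = 4 + A²)
47202 + (B(-88) - Q(Y)) = 47202 + (10 - (4 + (136/7)²)) = 47202 + (10 - (4 + 18496/49)) = 47202 + (10 - 1*18692/49) = 47202 + (10 - 18692/49) = 47202 - 18202/49 = 2294696/49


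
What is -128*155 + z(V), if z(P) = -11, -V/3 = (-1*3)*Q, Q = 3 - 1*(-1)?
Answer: -19851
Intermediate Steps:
Q = 4 (Q = 3 + 1 = 4)
V = 36 (V = -3*(-1*3)*4 = -(-9)*4 = -3*(-12) = 36)
-128*155 + z(V) = -128*155 - 11 = -19840 - 11 = -19851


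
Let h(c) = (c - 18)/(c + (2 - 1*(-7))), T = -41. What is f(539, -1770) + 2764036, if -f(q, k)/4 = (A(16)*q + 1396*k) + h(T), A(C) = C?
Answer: 100905701/8 ≈ 1.2613e+7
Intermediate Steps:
h(c) = (-18 + c)/(9 + c) (h(c) = (-18 + c)/(c + (2 + 7)) = (-18 + c)/(c + 9) = (-18 + c)/(9 + c))
f(q, k) = -59/8 - 5584*k - 64*q (f(q, k) = -4*((16*q + 1396*k) + (-18 - 41)/(9 - 41)) = -4*((16*q + 1396*k) - 59/(-32)) = -4*((16*q + 1396*k) - 1/32*(-59)) = -4*((16*q + 1396*k) + 59/32) = -4*(59/32 + 16*q + 1396*k) = -59/8 - 5584*k - 64*q)
f(539, -1770) + 2764036 = (-59/8 - 5584*(-1770) - 64*539) + 2764036 = (-59/8 + 9883680 - 34496) + 2764036 = 78793413/8 + 2764036 = 100905701/8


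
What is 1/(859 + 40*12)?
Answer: 1/1339 ≈ 0.00074683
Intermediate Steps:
1/(859 + 40*12) = 1/(859 + 480) = 1/1339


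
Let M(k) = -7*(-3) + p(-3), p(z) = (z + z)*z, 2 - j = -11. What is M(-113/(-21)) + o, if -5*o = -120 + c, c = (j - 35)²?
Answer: -169/5 ≈ -33.800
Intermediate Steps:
j = 13 (j = 2 - 1*(-11) = 2 + 11 = 13)
p(z) = 2*z² (p(z) = (2*z)*z = 2*z²)
c = 484 (c = (13 - 35)² = (-22)² = 484)
M(k) = 39 (M(k) = -7*(-3) + 2*(-3)² = 21 + 2*9 = 21 + 18 = 39)
o = -364/5 (o = -(-120 + 484)/5 = -⅕*364 = -364/5 ≈ -72.800)
M(-113/(-21)) + o = 39 - 364/5 = -169/5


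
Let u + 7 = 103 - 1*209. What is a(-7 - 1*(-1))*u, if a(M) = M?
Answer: 678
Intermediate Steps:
u = -113 (u = -7 + (103 - 1*209) = -7 + (103 - 209) = -7 - 106 = -113)
a(-7 - 1*(-1))*u = (-7 - 1*(-1))*(-113) = (-7 + 1)*(-113) = -6*(-113) = 678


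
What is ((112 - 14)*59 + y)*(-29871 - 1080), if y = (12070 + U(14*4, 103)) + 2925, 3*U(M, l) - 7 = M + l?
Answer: -644781549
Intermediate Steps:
U(M, l) = 7/3 + M/3 + l/3 (U(M, l) = 7/3 + (M + l)/3 = 7/3 + (M/3 + l/3) = 7/3 + M/3 + l/3)
y = 45151/3 (y = (12070 + (7/3 + (14*4)/3 + (⅓)*103)) + 2925 = (12070 + (7/3 + (⅓)*56 + 103/3)) + 2925 = (12070 + (7/3 + 56/3 + 103/3)) + 2925 = (12070 + 166/3) + 2925 = 36376/3 + 2925 = 45151/3 ≈ 15050.)
((112 - 14)*59 + y)*(-29871 - 1080) = ((112 - 14)*59 + 45151/3)*(-29871 - 1080) = (98*59 + 45151/3)*(-30951) = (5782 + 45151/3)*(-30951) = (62497/3)*(-30951) = -644781549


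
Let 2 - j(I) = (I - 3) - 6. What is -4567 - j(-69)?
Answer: -4647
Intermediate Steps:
j(I) = 11 - I (j(I) = 2 - ((I - 3) - 6) = 2 - ((-3 + I) - 6) = 2 - (-9 + I) = 2 + (9 - I) = 11 - I)
-4567 - j(-69) = -4567 - (11 - 1*(-69)) = -4567 - (11 + 69) = -4567 - 1*80 = -4567 - 80 = -4647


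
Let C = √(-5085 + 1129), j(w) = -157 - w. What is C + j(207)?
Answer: -364 + 2*I*√989 ≈ -364.0 + 62.897*I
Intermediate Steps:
C = 2*I*√989 (C = √(-3956) = 2*I*√989 ≈ 62.897*I)
C + j(207) = 2*I*√989 + (-157 - 1*207) = 2*I*√989 + (-157 - 207) = 2*I*√989 - 364 = -364 + 2*I*√989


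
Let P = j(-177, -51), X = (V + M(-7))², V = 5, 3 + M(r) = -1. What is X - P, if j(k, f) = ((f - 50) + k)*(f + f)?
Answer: -28355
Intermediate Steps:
M(r) = -4 (M(r) = -3 - 1 = -4)
j(k, f) = 2*f*(-50 + f + k) (j(k, f) = ((-50 + f) + k)*(2*f) = (-50 + f + k)*(2*f) = 2*f*(-50 + f + k))
X = 1 (X = (5 - 4)² = 1² = 1)
P = 28356 (P = 2*(-51)*(-50 - 51 - 177) = 2*(-51)*(-278) = 28356)
X - P = 1 - 1*28356 = 1 - 28356 = -28355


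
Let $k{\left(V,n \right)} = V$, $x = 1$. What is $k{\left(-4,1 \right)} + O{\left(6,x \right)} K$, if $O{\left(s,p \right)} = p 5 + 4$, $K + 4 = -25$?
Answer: $-265$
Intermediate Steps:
$K = -29$ ($K = -4 - 25 = -29$)
$O{\left(s,p \right)} = 4 + 5 p$ ($O{\left(s,p \right)} = 5 p + 4 = 4 + 5 p$)
$k{\left(-4,1 \right)} + O{\left(6,x \right)} K = -4 + \left(4 + 5 \cdot 1\right) \left(-29\right) = -4 + \left(4 + 5\right) \left(-29\right) = -4 + 9 \left(-29\right) = -4 - 261 = -265$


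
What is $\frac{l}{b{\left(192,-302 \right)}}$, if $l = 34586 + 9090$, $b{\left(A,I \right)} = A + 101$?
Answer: $\frac{43676}{293} \approx 149.06$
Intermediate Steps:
$b{\left(A,I \right)} = 101 + A$
$l = 43676$
$\frac{l}{b{\left(192,-302 \right)}} = \frac{43676}{101 + 192} = \frac{43676}{293}$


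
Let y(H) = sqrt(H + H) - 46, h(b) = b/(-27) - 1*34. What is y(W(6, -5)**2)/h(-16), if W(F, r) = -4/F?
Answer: 621/451 - 9*sqrt(2)/451 ≈ 1.3487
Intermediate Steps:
h(b) = -34 - b/27 (h(b) = b*(-1/27) - 34 = -b/27 - 34 = -34 - b/27)
y(H) = -46 + sqrt(2)*sqrt(H) (y(H) = sqrt(2*H) - 46 = sqrt(2)*sqrt(H) - 46 = -46 + sqrt(2)*sqrt(H))
y(W(6, -5)**2)/h(-16) = (-46 + sqrt(2)*sqrt((-4/6)**2))/(-34 - 1/27*(-16)) = (-46 + sqrt(2)*sqrt((-4*1/6)**2))/(-34 + 16/27) = (-46 + sqrt(2)*sqrt((-2/3)**2))/(-902/27) = (-46 + sqrt(2)*sqrt(4/9))*(-27/902) = (-46 + sqrt(2)*(2/3))*(-27/902) = (-46 + 2*sqrt(2)/3)*(-27/902) = 621/451 - 9*sqrt(2)/451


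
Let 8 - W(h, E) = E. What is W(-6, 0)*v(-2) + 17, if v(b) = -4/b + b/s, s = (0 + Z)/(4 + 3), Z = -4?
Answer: 61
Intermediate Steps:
s = -4/7 (s = (0 - 4)/(4 + 3) = -4/7 ≈ -0.57143)
W(h, E) = 8 - E
v(b) = -4/b - 7*b/4 (v(b) = -4/b + b/(-4/7) = -4/b + b*(-7/4) = -4/b - 7*b/4)
W(-6, 0)*v(-2) + 17 = (8 - 1*0)*(-4/(-2) - 7/4*(-2)) + 17 = (8 + 0)*(-4*(-½) + 7/2) + 17 = 8*(2 + 7/2) + 17 = 8*(11/2) + 17 = 44 + 17 = 61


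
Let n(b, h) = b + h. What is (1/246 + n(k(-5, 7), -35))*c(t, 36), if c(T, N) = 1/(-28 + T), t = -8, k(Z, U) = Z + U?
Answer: 8117/8856 ≈ 0.91655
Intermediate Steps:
k(Z, U) = U + Z
(1/246 + n(k(-5, 7), -35))*c(t, 36) = (1/246 + ((7 - 5) - 35))/(-28 - 8) = (1/246 + (2 - 35))/(-36) = (1/246 - 33)*(-1/36) = -8117/246*(-1/36) = 8117/8856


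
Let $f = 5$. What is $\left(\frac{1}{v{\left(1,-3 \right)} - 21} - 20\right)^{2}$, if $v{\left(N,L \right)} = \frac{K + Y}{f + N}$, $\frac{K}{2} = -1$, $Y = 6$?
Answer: $\frac{1495729}{3721} \approx 401.97$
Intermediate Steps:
$K = -2$ ($K = 2 \left(-1\right) = -2$)
$v{\left(N,L \right)} = \frac{4}{5 + N}$ ($v{\left(N,L \right)} = \frac{-2 + 6}{5 + N} = \frac{4}{5 + N}$)
$\left(\frac{1}{v{\left(1,-3 \right)} - 21} - 20\right)^{2} = \left(\frac{1}{\frac{4}{5 + 1} - 21} - 20\right)^{2} = \left(\frac{1}{\frac{4}{6} - 21} - 20\right)^{2} = \left(\frac{1}{4 \cdot \frac{1}{6} - 21} - 20\right)^{2} = \left(\frac{1}{\frac{2}{3} - 21} - 20\right)^{2} = \left(\frac{1}{- \frac{61}{3}} - 20\right)^{2} = \left(- \frac{3}{61} - 20\right)^{2} = \left(- \frac{1223}{61}\right)^{2} = \frac{1495729}{3721}$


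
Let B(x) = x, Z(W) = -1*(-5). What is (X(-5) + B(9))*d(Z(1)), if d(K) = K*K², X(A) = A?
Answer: 500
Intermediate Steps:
Z(W) = 5
d(K) = K³
(X(-5) + B(9))*d(Z(1)) = (-5 + 9)*5³ = 4*125 = 500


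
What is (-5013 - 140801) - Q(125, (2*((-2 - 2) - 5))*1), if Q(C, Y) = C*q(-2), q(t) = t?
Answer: -145564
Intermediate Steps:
Q(C, Y) = -2*C (Q(C, Y) = C*(-2) = -2*C)
(-5013 - 140801) - Q(125, (2*((-2 - 2) - 5))*1) = (-5013 - 140801) - (-2)*125 = -145814 - 1*(-250) = -145814 + 250 = -145564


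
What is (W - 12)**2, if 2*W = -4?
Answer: 196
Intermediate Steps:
W = -2 (W = (1/2)*(-4) = -2)
(W - 12)**2 = (-2 - 12)**2 = (-14)**2 = 196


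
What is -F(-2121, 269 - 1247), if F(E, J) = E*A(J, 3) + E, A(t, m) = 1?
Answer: 4242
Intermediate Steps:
F(E, J) = 2*E (F(E, J) = E*1 + E = E + E = 2*E)
-F(-2121, 269 - 1247) = -2*(-2121) = -1*(-4242) = 4242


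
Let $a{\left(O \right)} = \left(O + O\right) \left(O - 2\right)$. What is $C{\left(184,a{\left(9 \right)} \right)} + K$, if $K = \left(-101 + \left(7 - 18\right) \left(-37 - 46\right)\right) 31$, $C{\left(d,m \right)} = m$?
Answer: $25298$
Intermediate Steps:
$a{\left(O \right)} = 2 O \left(-2 + O\right)$
$K = 25172$ ($K = \left(-101 - -913\right) 31 = \left(-101 + 913\right) 31 = 812 \cdot 31 = 25172$)
$C{\left(184,a{\left(9 \right)} \right)} + K = 2 \cdot 9 \left(-2 + 9\right) + 25172 = 2 \cdot 9 \cdot 7 + 25172 = 126 + 25172 = 25298$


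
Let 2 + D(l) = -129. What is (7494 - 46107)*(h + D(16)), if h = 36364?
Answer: -1399064829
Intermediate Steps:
D(l) = -131 (D(l) = -2 - 129 = -131)
(7494 - 46107)*(h + D(16)) = (7494 - 46107)*(36364 - 131) = -38613*36233 = -1399064829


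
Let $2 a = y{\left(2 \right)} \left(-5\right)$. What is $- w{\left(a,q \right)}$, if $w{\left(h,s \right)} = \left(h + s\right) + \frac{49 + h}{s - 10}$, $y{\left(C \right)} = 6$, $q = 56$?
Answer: $- \frac{960}{23} \approx -41.739$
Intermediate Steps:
$a = -15$ ($a = \frac{6 \left(-5\right)}{2} = \frac{1}{2} \left(-30\right) = -15$)
$w{\left(h,s \right)} = h + s + \frac{49 + h}{-10 + s}$ ($w{\left(h,s \right)} = \left(h + s\right) + \frac{49 + h}{-10 + s} = h + s + \frac{49 + h}{-10 + s}$)
$- w{\left(a,q \right)} = - \frac{49 + 56^{2} - 560 - -135 - 840}{-10 + 56} = - \frac{49 + 3136 - 560 + 135 - 840}{46} = - \frac{1920}{46} = \left(-1\right) \frac{960}{23} = - \frac{960}{23}$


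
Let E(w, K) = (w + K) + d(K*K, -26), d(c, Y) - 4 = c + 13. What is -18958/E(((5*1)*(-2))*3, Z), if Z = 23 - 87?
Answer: -18958/4019 ≈ -4.7171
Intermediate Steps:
d(c, Y) = 17 + c (d(c, Y) = 4 + (c + 13) = 4 + (13 + c) = 17 + c)
Z = -64
E(w, K) = 17 + K + w + K² (E(w, K) = (w + K) + (17 + K*K) = (K + w) + (17 + K²) = 17 + K + w + K²)
-18958/E(((5*1)*(-2))*3, Z) = -18958/(17 - 64 + ((5*1)*(-2))*3 + (-64)²) = -18958/(17 - 64 + (5*(-2))*3 + 4096) = -18958/(17 - 64 - 10*3 + 4096) = -18958/(17 - 64 - 30 + 4096) = -18958/4019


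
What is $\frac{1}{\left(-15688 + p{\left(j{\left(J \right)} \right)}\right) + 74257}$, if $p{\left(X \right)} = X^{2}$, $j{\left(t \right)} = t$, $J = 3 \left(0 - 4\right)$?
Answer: $\frac{1}{58713} \approx 1.7032 \cdot 10^{-5}$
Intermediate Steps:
$J = -12$ ($J = 3 \left(-4\right) = -12$)
$\frac{1}{\left(-15688 + p{\left(j{\left(J \right)} \right)}\right) + 74257} = \frac{1}{\left(-15688 + \left(-12\right)^{2}\right) + 74257} = \frac{1}{\left(-15688 + 144\right) + 74257} = \frac{1}{-15544 + 74257} = \frac{1}{58713}$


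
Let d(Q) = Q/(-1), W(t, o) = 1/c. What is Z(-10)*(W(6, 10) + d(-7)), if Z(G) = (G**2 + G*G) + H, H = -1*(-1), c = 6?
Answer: 2881/2 ≈ 1440.5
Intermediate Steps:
W(t, o) = 1/6
H = 1
d(Q) = -Q (d(Q) = Q*(-1) = -Q)
Z(G) = 1 + 2*G**2 (Z(G) = (G**2 + G*G) + 1 = (G**2 + G**2) + 1 = 2*G**2 + 1 = 1 + 2*G**2)
Z(-10)*(W(6, 10) + d(-7)) = (1 + 2*(-10)**2)*(1/6 - 1*(-7)) = (1 + 2*100)*(1/6 + 7) = (1 + 200)*(43/6) = 201*(43/6) = 2881/2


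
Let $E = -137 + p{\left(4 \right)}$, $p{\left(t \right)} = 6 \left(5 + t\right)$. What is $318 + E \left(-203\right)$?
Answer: $17167$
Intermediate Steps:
$p{\left(t \right)} = 30 + 6 t$
$E = -83$ ($E = -137 + \left(30 + 6 \cdot 4\right) = -137 + \left(30 + 24\right) = -137 + 54 = -83$)
$318 + E \left(-203\right) = 318 - -16849 = 318 + 16849 = 17167$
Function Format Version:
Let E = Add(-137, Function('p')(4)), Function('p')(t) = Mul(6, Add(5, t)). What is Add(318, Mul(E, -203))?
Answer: 17167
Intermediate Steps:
Function('p')(t) = Add(30, Mul(6, t))
E = -83 (E = Add(-137, Add(30, Mul(6, 4))) = Add(-137, Add(30, 24)) = Add(-137, 54) = -83)
Add(318, Mul(E, -203)) = Add(318, Mul(-83, -203)) = Add(318, 16849) = 17167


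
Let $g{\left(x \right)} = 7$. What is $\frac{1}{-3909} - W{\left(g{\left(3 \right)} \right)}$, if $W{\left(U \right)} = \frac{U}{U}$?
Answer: $- \frac{3910}{3909} \approx -1.0003$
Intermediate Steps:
$W{\left(U \right)} = 1$
$\frac{1}{-3909} - W{\left(g{\left(3 \right)} \right)} = \frac{1}{-3909} - 1 = - \frac{1}{3909} - 1 = - \frac{3910}{3909}$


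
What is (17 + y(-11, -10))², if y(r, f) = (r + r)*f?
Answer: 56169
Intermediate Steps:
y(r, f) = 2*f*r (y(r, f) = (2*r)*f = 2*f*r)
(17 + y(-11, -10))² = (17 + 2*(-10)*(-11))² = (17 + 220)² = 237² = 56169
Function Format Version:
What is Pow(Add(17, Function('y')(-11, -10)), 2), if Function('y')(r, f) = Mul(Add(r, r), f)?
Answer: 56169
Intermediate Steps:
Function('y')(r, f) = Mul(2, f, r) (Function('y')(r, f) = Mul(Mul(2, r), f) = Mul(2, f, r))
Pow(Add(17, Function('y')(-11, -10)), 2) = Pow(Add(17, Mul(2, -10, -11)), 2) = Pow(Add(17, 220), 2) = Pow(237, 2) = 56169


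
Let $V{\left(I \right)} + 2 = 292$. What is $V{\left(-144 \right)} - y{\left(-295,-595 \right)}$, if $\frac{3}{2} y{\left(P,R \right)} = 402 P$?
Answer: $79350$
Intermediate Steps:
$y{\left(P,R \right)} = 268 P$ ($y{\left(P,R \right)} = \frac{2 \cdot 402 P}{3} = 268 P$)
$V{\left(I \right)} = 290$ ($V{\left(I \right)} = -2 + 292 = 290$)
$V{\left(-144 \right)} - y{\left(-295,-595 \right)} = 290 - 268 \left(-295\right) = 290 - -79060 = 290 + 79060 = 79350$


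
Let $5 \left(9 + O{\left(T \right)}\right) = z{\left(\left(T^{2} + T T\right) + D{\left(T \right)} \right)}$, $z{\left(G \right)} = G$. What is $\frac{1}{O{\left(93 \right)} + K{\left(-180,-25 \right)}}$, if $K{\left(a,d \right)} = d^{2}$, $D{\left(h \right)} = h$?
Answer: $\frac{5}{20471} \approx 0.00024425$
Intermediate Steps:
$O{\left(T \right)} = -9 + \frac{T}{5} + \frac{2 T^{2}}{5}$ ($O{\left(T \right)} = -9 + \frac{\left(T^{2} + T T\right) + T}{5} = -9 + \frac{\left(T^{2} + T^{2}\right) + T}{5} = -9 + \frac{2 T^{2} + T}{5} = -9 + \frac{T + 2 T^{2}}{5} = -9 + \left(\frac{T}{5} + \frac{2 T^{2}}{5}\right) = -9 + \frac{T}{5} + \frac{2 T^{2}}{5}$)
$\frac{1}{O{\left(93 \right)} + K{\left(-180,-25 \right)}} = \frac{1}{\left(-9 + \frac{1}{5} \cdot 93 + \frac{2 \cdot 93^{2}}{5}\right) + \left(-25\right)^{2}} = \frac{1}{\left(-9 + \frac{93}{5} + \frac{2}{5} \cdot 8649\right) + 625} = \frac{1}{\left(-9 + \frac{93}{5} + \frac{17298}{5}\right) + 625} = \frac{1}{\frac{17346}{5} + 625} = \frac{1}{\frac{20471}{5}} = \frac{5}{20471}$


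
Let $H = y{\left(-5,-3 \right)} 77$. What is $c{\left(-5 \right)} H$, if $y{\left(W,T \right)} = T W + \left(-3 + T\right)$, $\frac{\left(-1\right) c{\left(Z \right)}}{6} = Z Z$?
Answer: $-103950$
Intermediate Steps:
$c{\left(Z \right)} = - 6 Z^{2}$ ($c{\left(Z \right)} = - 6 Z Z = - 6 Z^{2}$)
$y{\left(W,T \right)} = -3 + T + T W$
$H = 693$ ($H = \left(-3 - 3 - -15\right) 77 = \left(-3 - 3 + 15\right) 77 = 9 \cdot 77 = 693$)
$c{\left(-5 \right)} H = - 6 \left(-5\right)^{2} \cdot 693 = \left(-6\right) 25 \cdot 693 = \left(-150\right) 693 = -103950$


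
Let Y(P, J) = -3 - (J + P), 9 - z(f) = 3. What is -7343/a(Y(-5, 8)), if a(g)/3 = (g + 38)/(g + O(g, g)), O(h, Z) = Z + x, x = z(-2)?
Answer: 7343/16 ≈ 458.94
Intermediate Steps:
z(f) = 6 (z(f) = 9 - 1*3 = 9 - 3 = 6)
x = 6
O(h, Z) = 6 + Z (O(h, Z) = Z + 6 = 6 + Z)
Y(P, J) = -3 - J - P (Y(P, J) = -3 + (-J - P) = -3 - J - P)
a(g) = 3*(38 + g)/(6 + 2*g) (a(g) = 3*((g + 38)/(g + (6 + g))) = 3*((38 + g)/(6 + 2*g)) = 3*(38 + g)/(6 + 2*g))
-7343/a(Y(-5, 8)) = -7343*2*(3 + (-3 - 1*8 - 1*(-5)))/(3*(38 + (-3 - 1*8 - 1*(-5)))) = -7343*2*(3 + (-3 - 8 + 5))/(3*(38 + (-3 - 8 + 5))) = -7343*2*(3 - 6)/(3*(38 - 6)) = -7343/((3/2)*32/(-3)) = -7343/((3/2)*(-⅓)*32) = -7343/(-16) = -7343*(-1/16) = 7343/16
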